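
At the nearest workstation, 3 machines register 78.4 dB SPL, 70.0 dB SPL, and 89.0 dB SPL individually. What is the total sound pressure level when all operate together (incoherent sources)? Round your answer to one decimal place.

89.4 dB SPL

For uncorrelated sources the intensities add, so convert each level to linear form, sum, and take 10·log₁₀ of the total.
Σ 10^(L/10) = 10^(78.4/10) + 10^(70.0/10) + 10^(89.0/10) = 8.735e+08.
L_total = 10·log₁₀(8.735e+08) = 89.41 dB SPL.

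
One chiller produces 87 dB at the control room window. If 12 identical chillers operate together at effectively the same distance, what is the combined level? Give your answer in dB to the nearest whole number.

L_total = L₁ + 10·log₁₀ N for N identical incoherent sources.
L_total = 87 + 10·log₁₀(12) = 87 + 10.792 = 97.79 dB.

98 dB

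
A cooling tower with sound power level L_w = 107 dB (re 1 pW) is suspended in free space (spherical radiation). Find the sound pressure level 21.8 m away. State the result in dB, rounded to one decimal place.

Free-field spherical radiation: L_p = L_w − 10·log₁₀(4π·r²), r = 21.8 m.
4π·r² = 5972 m², 10·log₁₀ of that is 37.761 dB.
L_p = 107 − 37.761 = 69.24 dB.

69.2 dB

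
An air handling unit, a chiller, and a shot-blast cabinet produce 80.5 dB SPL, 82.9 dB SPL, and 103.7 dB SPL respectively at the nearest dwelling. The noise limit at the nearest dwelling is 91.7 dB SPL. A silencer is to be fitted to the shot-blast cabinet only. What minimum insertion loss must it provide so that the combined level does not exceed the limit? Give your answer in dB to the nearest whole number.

13 dB

The untreated sources together contribute 10^(80.5/10) + 10^(82.9/10) = 3.072e+08, i.e. 84.87 dB SPL.
To meet 91.7 dB SPL overall, the treated shot-blast cabinet may contribute at most 10^(91.7/10) − 3.072e+08 = 1.172e+09, i.e. 90.69 dB SPL.
So the shot-blast cabinet must be reduced from 103.7 to 90.69 dB SPL: IL = 13.01 dB.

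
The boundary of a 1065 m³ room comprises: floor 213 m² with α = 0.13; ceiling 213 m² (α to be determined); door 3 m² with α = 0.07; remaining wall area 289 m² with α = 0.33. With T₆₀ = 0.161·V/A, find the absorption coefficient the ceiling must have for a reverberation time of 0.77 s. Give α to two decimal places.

A = 0.161·V/T₆₀ = 0.161·1065/0.77 = 222.68 m² sabins.
Absorption from the other surfaces = 213·0.13 + 3·0.07 + 289·0.33 = 123.27 m², so the ceiling must supply 99.41 m² over 213 m².
α = 99.41/213 = 0.467.

0.47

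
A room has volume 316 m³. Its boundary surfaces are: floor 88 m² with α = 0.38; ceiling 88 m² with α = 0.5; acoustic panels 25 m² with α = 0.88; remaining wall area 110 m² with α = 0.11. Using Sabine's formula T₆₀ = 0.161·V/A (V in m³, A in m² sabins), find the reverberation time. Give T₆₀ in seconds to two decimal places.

Total absorption A = 88·0.38 + 88·0.5 + 25·0.88 + 110·0.11 = 111.54 m² sabins.
T₆₀ = 0.161 × 316 / 111.54 = 0.456 s.

0.46 s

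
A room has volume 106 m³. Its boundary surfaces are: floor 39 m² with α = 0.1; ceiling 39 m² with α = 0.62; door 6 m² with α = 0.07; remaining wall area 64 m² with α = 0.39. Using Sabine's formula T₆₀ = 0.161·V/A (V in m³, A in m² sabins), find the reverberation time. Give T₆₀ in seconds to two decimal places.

0.32 s

Total absorption A = 39·0.1 + 39·0.62 + 6·0.07 + 64·0.39 = 53.46 m² sabins.
T₆₀ = 0.161 × 106 / 53.46 = 0.319 s.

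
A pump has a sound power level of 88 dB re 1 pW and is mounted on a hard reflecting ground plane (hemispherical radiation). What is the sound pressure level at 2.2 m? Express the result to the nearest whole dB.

73 dB

The power spreads over a hemisphere of area 2π·r², so L_p = L_w − 10·log₁₀(2π·r²).
2π·r² = 30.41 m², 10·log₁₀ of that is 14.830 dB.
L_p = 88 − 14.830 = 73.17 dB.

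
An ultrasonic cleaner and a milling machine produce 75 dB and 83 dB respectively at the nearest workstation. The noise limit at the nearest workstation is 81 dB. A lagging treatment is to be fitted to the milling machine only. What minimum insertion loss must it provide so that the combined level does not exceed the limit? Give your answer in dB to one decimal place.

3.3 dB

The untreated sources together contribute 10^(75/10) = 3.162e+07, i.e. 75.00 dB.
To meet 81 dB overall, the treated milling machine may contribute at most 10^(81/10) − 3.162e+07 = 9.427e+07, i.e. 79.74 dB.
So the milling machine must be reduced from 83 to 79.74 dB: IL = 3.26 dB.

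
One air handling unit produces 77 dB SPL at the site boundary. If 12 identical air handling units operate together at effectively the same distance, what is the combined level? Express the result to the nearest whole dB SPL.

L_total = L₁ + 10·log₁₀ N for N identical incoherent sources.
L_total = 77 + 10·log₁₀(12) = 77 + 10.792 = 87.79 dB SPL.

88 dB SPL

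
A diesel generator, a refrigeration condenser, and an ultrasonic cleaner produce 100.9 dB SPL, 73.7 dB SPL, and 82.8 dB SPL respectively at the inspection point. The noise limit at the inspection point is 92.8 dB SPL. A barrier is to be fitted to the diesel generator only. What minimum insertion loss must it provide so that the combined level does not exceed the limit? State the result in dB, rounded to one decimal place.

8.6 dB

The untreated sources together contribute 10^(73.7/10) + 10^(82.8/10) = 2.140e+08, i.e. 83.30 dB SPL.
To meet 92.8 dB SPL overall, the treated diesel generator may contribute at most 10^(92.8/10) − 2.140e+08 = 1.691e+09, i.e. 92.28 dB SPL.
Required insertion loss = 100.9 − 92.28 = 8.62 dB.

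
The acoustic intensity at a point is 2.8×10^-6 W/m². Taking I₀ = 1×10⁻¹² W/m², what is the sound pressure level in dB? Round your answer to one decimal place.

I/I₀ = 2.8×10^-6/10⁻¹² = 2.8×10^6, and L = 10·log₁₀(I/I₀).
L = 10·(0.4472 + 6) = 64.47 dB.

64.5 dB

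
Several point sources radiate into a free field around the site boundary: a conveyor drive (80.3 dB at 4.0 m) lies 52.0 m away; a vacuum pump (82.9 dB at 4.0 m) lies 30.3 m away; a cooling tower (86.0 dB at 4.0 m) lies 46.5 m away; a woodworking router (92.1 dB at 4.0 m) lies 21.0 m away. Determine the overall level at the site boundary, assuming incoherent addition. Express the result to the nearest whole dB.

78 dB

Propagate each source to the receiver with L = L_ref − 20·log₁₀(r/r_ref), then add intensities.
conveyor drive: 80.3 − 20·log₁₀(52.0/4.0) = 80.3 − 22.28 = 58.02 dB.
vacuum pump: 82.9 − 20·log₁₀(30.3/4.0) = 82.9 − 17.59 = 65.31 dB.
cooling tower: 86.0 − 20·log₁₀(46.5/4.0) = 86.0 − 21.31 = 64.69 dB.
woodworking router: 92.1 − 20·log₁₀(21.0/4.0) = 92.1 − 14.40 = 77.70 dB.
Σ 10^(L/10) = 6.582e+07 → L_total = 10·log₁₀(6.582e+07) = 78.18 dB.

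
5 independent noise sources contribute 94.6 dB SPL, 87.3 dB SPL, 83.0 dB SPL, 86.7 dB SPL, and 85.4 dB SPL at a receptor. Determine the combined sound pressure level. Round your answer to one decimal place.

96.5 dB SPL

For uncorrelated sources the intensities add, so convert each level to linear form, sum, and take 10·log₁₀ of the total.
Σ 10^(L/10) = 10^(94.6/10) + 10^(87.3/10) + 10^(83.0/10) + 10^(86.7/10) + 10^(85.4/10) = 4.435e+09.
L_total = 10·log₁₀(4.435e+09) = 96.47 dB SPL.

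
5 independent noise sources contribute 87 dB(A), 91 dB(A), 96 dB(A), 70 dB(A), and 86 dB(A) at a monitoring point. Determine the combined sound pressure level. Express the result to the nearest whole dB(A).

98 dB(A)

Incoherent sources combine by intensity addition: L_total = 10·log₁₀(Σ 10^(L_i/10)).
Σ 10^(L/10) = 10^(87/10) + 10^(91/10) + 10^(96/10) + 10^(70/10) + 10^(86/10) = 6.149e+09.
L_total = 10·log₁₀(6.149e+09) = 97.89 dB(A).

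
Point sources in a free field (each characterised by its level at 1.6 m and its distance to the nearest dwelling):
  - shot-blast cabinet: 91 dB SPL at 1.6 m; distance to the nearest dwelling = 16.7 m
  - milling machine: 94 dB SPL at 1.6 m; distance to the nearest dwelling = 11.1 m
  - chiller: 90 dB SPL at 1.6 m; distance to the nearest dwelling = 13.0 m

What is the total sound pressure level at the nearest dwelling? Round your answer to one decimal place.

79.0 dB SPL

First find each source's level at the receiver (point-source: −20·log₁₀(r/r_ref)), then combine on an intensity basis.
shot-blast cabinet: 91 − 20·log₁₀(16.7/1.6) = 91 − 20.37 = 70.63 dB SPL.
milling machine: 94 − 20·log₁₀(11.1/1.6) = 94 − 16.82 = 77.18 dB SPL.
chiller: 90 − 20·log₁₀(13.0/1.6) = 90 − 18.20 = 71.80 dB SPL.
Σ 10^(L/10) = 7.889e+07 → L_total = 10·log₁₀(7.889e+07) = 78.97 dB SPL.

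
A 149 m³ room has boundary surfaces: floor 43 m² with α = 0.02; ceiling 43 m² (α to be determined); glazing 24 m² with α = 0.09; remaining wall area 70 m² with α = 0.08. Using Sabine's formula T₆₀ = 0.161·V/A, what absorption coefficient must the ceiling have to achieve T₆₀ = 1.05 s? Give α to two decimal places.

From T₆₀ = 0.161·V/A, the target T₆₀ = 1.05 s needs A = 0.161·149/1.05 = 22.85 m².
Absorption from the other surfaces = 43·0.02 + 24·0.09 + 70·0.08 = 8.62 m², so the ceiling must supply 14.23 m² over 43 m².
α = 14.23/43 = 0.331.

0.33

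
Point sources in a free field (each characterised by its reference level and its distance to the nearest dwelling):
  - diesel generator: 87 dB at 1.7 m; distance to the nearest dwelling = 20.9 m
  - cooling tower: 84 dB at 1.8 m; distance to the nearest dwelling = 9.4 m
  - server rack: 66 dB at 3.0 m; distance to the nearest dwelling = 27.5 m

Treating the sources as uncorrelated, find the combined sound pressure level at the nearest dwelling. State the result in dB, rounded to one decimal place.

Propagate each source to the receiver with L = L_ref − 20·log₁₀(r/r_ref), then add intensities.
diesel generator: 87 − 20·log₁₀(20.9/1.7) = 87 − 21.79 = 65.21 dB.
cooling tower: 84 − 20·log₁₀(9.4/1.8) = 84 − 14.36 = 69.64 dB.
server rack: 66 − 20·log₁₀(27.5/3.0) = 66 − 19.24 = 46.76 dB.
Σ 10^(L/10) = 1.257e+07 → L_total = 10·log₁₀(1.257e+07) = 70.99 dB.

71.0 dB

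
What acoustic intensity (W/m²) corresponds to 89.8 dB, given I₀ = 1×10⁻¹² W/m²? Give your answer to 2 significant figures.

I/I₀ = 10^(89.8/10) = 9.55e+08, so I = 9.55e+08 × 10⁻¹² W/m².

0.00095 W/m²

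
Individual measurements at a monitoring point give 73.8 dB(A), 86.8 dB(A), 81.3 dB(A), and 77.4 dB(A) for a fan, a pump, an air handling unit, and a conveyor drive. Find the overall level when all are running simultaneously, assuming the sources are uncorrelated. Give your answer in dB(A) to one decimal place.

Incoherent sources combine by intensity addition: L_total = 10·log₁₀(Σ 10^(L_i/10)).
Σ 10^(L/10) = 10^(73.8/10) + 10^(86.8/10) + 10^(81.3/10) + 10^(77.4/10) = 6.925e+08.
L_total = 10·log₁₀(6.925e+08) = 88.40 dB(A).

88.4 dB(A)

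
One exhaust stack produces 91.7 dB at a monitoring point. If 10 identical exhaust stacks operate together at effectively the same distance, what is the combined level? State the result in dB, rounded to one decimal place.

N identical incoherent sources raise the level by 10·log₁₀ N.
L_total = 91.7 + 10·log₁₀(10) = 91.7 + 10.000 = 101.70 dB.

101.7 dB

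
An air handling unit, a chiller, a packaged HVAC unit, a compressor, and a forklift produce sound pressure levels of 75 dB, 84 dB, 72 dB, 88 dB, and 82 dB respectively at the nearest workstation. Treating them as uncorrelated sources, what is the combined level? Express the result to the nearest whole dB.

90 dB

Incoherent sources combine by intensity addition: L_total = 10·log₁₀(Σ 10^(L_i/10)).
Σ 10^(L/10) = 10^(75/10) + 10^(84/10) + 10^(72/10) + 10^(88/10) + 10^(82/10) = 1.088e+09.
L_total = 10·log₁₀(1.088e+09) = 90.37 dB.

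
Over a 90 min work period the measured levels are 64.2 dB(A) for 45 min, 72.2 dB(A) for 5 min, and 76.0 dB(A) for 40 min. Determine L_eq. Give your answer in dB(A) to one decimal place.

73.0 dB(A)

L_eq = 10·log₁₀[(1/T)·Σ tᵢ·10^(Lᵢ/10)] with T = 90 min.
Σ tᵢ·10^(Lᵢ/10) = 45·10^(64.2/10) + 5·10^(72.2/10) + 40·10^(76.0/10) = 1.794e+09.
L_eq = 10·log₁₀(1.794e+09/90) = 73.00 dB(A).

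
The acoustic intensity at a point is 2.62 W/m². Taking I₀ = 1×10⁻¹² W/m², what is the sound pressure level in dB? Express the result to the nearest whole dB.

124 dB

L = 10·log₁₀(I/I₀) = 10·log₁₀(2.62/10⁻¹²) = 10·log₁₀(2.62×10^12).
L = 10·(0.4183 + 12) = 124.18 dB.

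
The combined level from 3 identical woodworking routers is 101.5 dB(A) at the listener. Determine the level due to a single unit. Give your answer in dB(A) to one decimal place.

3 equal contributions raise the level by 10·log₁₀ 3 = 4.771 dB, so each unit alone gives 101.5 − 4.771.

96.7 dB(A)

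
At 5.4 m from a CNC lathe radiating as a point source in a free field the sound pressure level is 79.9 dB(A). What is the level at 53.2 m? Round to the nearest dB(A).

60 dB(A)

For a point source, L₂ = L₁ − 20·log₁₀(r₂/r₁).
L₂ = 79.9 − 20·log₁₀(53.2/5.4) = 79.9 − 19.870 = 60.03 dB(A).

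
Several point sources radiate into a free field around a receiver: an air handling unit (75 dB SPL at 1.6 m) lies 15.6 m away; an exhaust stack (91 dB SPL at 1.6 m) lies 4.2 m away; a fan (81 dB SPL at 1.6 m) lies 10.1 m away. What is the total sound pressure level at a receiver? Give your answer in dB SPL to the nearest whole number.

83 dB SPL

Apply inverse-square spreading to bring every level to the receiver, then sum 10^(L/10).
air handling unit: 75 − 20·log₁₀(15.6/1.6) = 75 − 19.78 = 55.22 dB SPL.
exhaust stack: 91 − 20·log₁₀(4.2/1.6) = 91 − 8.38 = 82.62 dB SPL.
fan: 81 − 20·log₁₀(10.1/1.6) = 81 − 16.00 = 65.00 dB SPL.
Σ 10^(L/10) = 1.862e+08 → L_total = 10·log₁₀(1.862e+08) = 82.70 dB SPL.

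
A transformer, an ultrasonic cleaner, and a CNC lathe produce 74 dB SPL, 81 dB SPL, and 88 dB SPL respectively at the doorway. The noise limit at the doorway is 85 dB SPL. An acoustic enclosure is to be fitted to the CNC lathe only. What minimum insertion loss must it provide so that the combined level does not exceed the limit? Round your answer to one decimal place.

Everything except the CNC lathe sums to 10^(74/10) + 10^(81/10) = 1.510e+08 in linear terms, 81.79 dB SPL.
To meet 85 dB SPL overall, the treated CNC lathe may contribute at most 10^(85/10) − 1.510e+08 = 1.652e+08, i.e. 82.18 dB SPL.
So the CNC lathe must be reduced from 88 to 82.18 dB SPL: IL = 5.82 dB.

5.8 dB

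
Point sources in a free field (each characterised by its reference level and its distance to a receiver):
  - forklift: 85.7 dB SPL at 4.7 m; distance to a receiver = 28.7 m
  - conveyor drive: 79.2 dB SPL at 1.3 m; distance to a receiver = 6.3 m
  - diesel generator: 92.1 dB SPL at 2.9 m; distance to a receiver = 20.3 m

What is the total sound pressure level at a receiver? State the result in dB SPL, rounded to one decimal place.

76.7 dB SPL

First find each source's level at the receiver (point-source: −20·log₁₀(r/r_ref)), then combine on an intensity basis.
forklift: 85.7 − 20·log₁₀(28.7/4.7) = 85.7 − 15.72 = 69.98 dB SPL.
conveyor drive: 79.2 − 20·log₁₀(6.3/1.3) = 79.2 − 13.71 = 65.49 dB SPL.
diesel generator: 92.1 − 20·log₁₀(20.3/2.9) = 92.1 − 16.90 = 75.20 dB SPL.
Σ 10^(L/10) = 4.660e+07 → L_total = 10·log₁₀(4.660e+07) = 76.68 dB SPL.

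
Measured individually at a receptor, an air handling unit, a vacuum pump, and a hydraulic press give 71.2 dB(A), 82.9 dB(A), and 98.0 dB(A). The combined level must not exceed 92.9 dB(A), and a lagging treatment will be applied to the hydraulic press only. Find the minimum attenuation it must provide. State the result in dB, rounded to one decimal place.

5.6 dB

Fixed contribution from the other sources: Σ 10^(L/10) = 10^(71.2/10) + 10^(82.9/10) = 2.082e+08 (83.18 dB(A)).
To meet 92.9 dB(A) overall, the treated hydraulic press may contribute at most 10^(92.9/10) − 2.082e+08 = 1.742e+09, i.e. 92.41 dB(A).
Required insertion loss = 98.0 − 92.41 = 5.59 dB.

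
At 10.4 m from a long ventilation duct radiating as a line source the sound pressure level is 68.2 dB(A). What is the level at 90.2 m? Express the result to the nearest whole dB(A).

59 dB(A)

Cylindrical spreading from a line source gives a 10·log₁₀(r₂/r₁) drop.
L₂ = 68.2 − 10·log₁₀(90.2/10.4) = 68.2 − 9.382 = 58.82 dB(A).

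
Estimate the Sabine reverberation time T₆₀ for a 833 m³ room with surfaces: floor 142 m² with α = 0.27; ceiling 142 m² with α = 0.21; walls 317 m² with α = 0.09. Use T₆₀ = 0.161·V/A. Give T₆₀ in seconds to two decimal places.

1.39 s

Total absorption A = 142·0.27 + 142·0.21 + 317·0.09 = 96.69 m² sabins.
T₆₀ = 0.161 × 833 / 96.69 = 1.387 s.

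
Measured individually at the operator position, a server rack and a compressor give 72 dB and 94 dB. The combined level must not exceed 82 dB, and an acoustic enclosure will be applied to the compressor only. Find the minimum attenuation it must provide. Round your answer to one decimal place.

12.5 dB

Everything except the compressor sums to 10^(72/10) = 1.585e+07 in linear terms, 72.00 dB.
The limit corresponds to 10^(82/10) = 1.585e+08; subtracting the fixed part leaves 1.426e+08 for the compressor, i.e. 81.54 dB.
So the compressor must be reduced from 94 to 81.54 dB: IL = 12.46 dB.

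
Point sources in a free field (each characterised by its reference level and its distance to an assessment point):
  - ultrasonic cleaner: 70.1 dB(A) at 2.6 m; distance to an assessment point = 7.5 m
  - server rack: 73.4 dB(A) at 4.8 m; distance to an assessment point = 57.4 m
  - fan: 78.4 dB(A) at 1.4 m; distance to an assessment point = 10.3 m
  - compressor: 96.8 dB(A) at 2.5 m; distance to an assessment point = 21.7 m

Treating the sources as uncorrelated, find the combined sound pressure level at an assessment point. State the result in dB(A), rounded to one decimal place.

First find each source's level at the receiver (point-source: −20·log₁₀(r/r_ref)), then combine on an intensity basis.
ultrasonic cleaner: 70.1 − 20·log₁₀(7.5/2.6) = 70.1 − 9.20 = 60.90 dB(A).
server rack: 73.4 − 20·log₁₀(57.4/4.8) = 73.4 − 21.55 = 51.85 dB(A).
fan: 78.4 − 20·log₁₀(10.3/1.4) = 78.4 − 17.33 = 61.07 dB(A).
compressor: 96.8 − 20·log₁₀(21.7/2.5) = 96.8 − 18.77 = 78.03 dB(A).
Σ 10^(L/10) = 6.619e+07 → L_total = 10·log₁₀(6.619e+07) = 78.21 dB(A).

78.2 dB(A)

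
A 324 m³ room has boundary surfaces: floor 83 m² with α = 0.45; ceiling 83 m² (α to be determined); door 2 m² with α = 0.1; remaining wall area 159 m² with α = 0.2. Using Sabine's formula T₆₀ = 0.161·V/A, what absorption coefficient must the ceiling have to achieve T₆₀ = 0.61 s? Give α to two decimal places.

Required total absorption A = 0.161·324/0.61 = 85.51 m².
Absorption from the other surfaces = 83·0.45 + 2·0.1 + 159·0.2 = 69.35 m², so the ceiling must supply 16.16 m² over 83 m².
α = 16.16/83 = 0.195.

0.19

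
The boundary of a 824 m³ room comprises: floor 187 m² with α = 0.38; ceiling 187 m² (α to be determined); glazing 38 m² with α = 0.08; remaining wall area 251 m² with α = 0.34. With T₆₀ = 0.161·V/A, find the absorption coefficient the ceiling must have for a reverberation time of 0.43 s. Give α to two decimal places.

0.80

Required total absorption A = 0.161·824/0.43 = 308.52 m².
Absorption from the other surfaces = 187·0.38 + 38·0.08 + 251·0.34 = 159.44 m², so the ceiling must supply 149.08 m² over 187 m².
α = 149.08/187 = 0.797.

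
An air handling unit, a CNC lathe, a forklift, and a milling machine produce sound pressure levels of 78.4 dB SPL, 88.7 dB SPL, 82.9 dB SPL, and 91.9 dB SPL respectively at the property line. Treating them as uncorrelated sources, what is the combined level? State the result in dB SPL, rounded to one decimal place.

94.1 dB SPL

For uncorrelated sources the intensities add, so convert each level to linear form, sum, and take 10·log₁₀ of the total.
Σ 10^(L/10) = 10^(78.4/10) + 10^(88.7/10) + 10^(82.9/10) + 10^(91.9/10) = 2.554e+09.
L_total = 10·log₁₀(2.554e+09) = 94.07 dB SPL.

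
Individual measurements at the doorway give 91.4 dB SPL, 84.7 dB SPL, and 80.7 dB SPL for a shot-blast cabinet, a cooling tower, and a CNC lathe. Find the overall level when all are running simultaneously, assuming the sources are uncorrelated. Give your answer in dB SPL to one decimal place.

92.5 dB SPL

Incoherent sources combine by intensity addition: L_total = 10·log₁₀(Σ 10^(L_i/10)).
Σ 10^(L/10) = 10^(91.4/10) + 10^(84.7/10) + 10^(80.7/10) = 1.793e+09.
L_total = 10·log₁₀(1.793e+09) = 92.54 dB SPL.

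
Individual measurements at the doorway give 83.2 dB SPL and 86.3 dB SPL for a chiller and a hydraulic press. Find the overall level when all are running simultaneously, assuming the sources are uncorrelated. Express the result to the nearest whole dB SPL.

88 dB SPL

Incoherent sources combine by intensity addition: L_total = 10·log₁₀(Σ 10^(L_i/10)).
Σ 10^(L/10) = 10^(83.2/10) + 10^(86.3/10) = 6.355e+08.
L_total = 10·log₁₀(6.355e+08) = 88.03 dB SPL.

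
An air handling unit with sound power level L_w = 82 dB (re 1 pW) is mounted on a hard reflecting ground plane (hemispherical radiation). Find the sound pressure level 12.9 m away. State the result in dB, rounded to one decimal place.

51.8 dB

Free-field hemispherical radiation: L_p = L_w − 10·log₁₀(2π·r²), r = 12.9 m.
2π·r² = 1046 m², 10·log₁₀ of that is 30.194 dB.
L_p = 82 − 30.194 = 51.81 dB.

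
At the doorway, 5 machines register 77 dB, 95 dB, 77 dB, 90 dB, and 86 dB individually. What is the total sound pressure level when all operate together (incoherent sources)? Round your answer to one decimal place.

Incoherent sources combine by intensity addition: L_total = 10·log₁₀(Σ 10^(L_i/10)).
Σ 10^(L/10) = 10^(77/10) + 10^(95/10) + 10^(77/10) + 10^(90/10) + 10^(86/10) = 4.661e+09.
L_total = 10·log₁₀(4.661e+09) = 96.68 dB.

96.7 dB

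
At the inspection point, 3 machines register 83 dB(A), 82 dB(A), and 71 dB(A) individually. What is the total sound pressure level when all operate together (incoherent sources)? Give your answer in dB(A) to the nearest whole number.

86 dB(A)

For uncorrelated sources the intensities add, so convert each level to linear form, sum, and take 10·log₁₀ of the total.
Σ 10^(L/10) = 10^(83/10) + 10^(82/10) + 10^(71/10) = 3.706e+08.
L_total = 10·log₁₀(3.706e+08) = 85.69 dB(A).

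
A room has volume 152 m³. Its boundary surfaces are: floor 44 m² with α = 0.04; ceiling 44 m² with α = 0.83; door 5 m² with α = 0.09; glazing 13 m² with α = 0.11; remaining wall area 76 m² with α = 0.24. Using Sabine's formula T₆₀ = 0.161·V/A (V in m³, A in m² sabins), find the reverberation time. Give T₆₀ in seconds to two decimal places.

0.42 s

Summing Sᵢαᵢ: 44·0.04 + 44·0.83 + 5·0.09 + 13·0.11 + 76·0.24 = 58.40 m².
T₆₀ = 0.161·V/A = 0.161·152/58.40 = 0.419 s.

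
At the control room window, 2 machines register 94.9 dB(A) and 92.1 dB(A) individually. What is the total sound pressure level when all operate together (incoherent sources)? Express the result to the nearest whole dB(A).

97 dB(A)

For uncorrelated sources the intensities add, so convert each level to linear form, sum, and take 10·log₁₀ of the total.
Σ 10^(L/10) = 10^(94.9/10) + 10^(92.1/10) = 4.712e+09.
L_total = 10·log₁₀(4.712e+09) = 96.73 dB(A).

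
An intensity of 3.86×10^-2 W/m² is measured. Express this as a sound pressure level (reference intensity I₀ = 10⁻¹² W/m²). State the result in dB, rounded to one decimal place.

105.9 dB

Dividing by I₀ shifts the exponent by 12: I/I₀ = 3.86×10^10.
L = 10·(0.5866 + 10) = 105.87 dB.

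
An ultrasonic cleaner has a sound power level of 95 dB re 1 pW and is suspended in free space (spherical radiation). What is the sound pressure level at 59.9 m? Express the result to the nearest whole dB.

L_p = L_w − 10·log₁₀(4π·r²) with r = 59.9 m.
4π·r² = 4.509e+04 m², 10·log₁₀ of that is 46.541 dB.
L_p = 95 − 46.541 = 48.46 dB.

48 dB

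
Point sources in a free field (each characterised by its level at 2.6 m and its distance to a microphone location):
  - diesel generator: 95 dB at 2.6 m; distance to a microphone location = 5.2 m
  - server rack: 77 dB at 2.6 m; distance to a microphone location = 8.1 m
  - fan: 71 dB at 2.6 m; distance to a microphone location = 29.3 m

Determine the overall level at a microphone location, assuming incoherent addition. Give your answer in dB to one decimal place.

89.0 dB

Propagate each source to the receiver with L = L_ref − 20·log₁₀(r/r_ref), then add intensities.
diesel generator: 95 − 20·log₁₀(5.2/2.6) = 95 − 6.02 = 88.98 dB.
server rack: 77 − 20·log₁₀(8.1/2.6) = 77 − 9.87 = 67.13 dB.
fan: 71 − 20·log₁₀(29.3/2.6) = 71 − 21.04 = 49.96 dB.
Σ 10^(L/10) = 7.958e+08 → L_total = 10·log₁₀(7.958e+08) = 89.01 dB.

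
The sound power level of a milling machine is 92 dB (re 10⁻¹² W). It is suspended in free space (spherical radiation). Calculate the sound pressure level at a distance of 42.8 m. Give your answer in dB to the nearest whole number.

48 dB

Free-field spherical radiation: L_p = L_w − 10·log₁₀(4π·r²), r = 42.8 m.
4π·r² = 2.302e+04 m², 10·log₁₀ of that is 43.621 dB.
L_p = 92 − 43.621 = 48.38 dB.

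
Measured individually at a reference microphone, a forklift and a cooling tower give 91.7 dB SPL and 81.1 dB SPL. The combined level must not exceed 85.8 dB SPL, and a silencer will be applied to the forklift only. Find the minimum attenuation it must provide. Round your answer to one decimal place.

Everything except the forklift sums to 10^(81.1/10) = 1.288e+08 in linear terms, 81.10 dB SPL.
The limit corresponds to 10^(85.8/10) = 3.802e+08; subtracting the fixed part leaves 2.514e+08 for the forklift, i.e. 84.00 dB SPL.
Required insertion loss = 91.7 − 84.00 = 7.70 dB.

7.7 dB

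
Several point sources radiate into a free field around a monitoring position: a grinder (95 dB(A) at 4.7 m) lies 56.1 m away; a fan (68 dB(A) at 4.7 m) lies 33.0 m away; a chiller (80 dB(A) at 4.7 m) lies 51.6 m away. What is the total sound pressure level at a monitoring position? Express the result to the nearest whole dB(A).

First find each source's level at the receiver (point-source: −20·log₁₀(r/r_ref)), then combine on an intensity basis.
grinder: 95 − 20·log₁₀(56.1/4.7) = 95 − 21.54 = 73.46 dB(A).
fan: 68 − 20·log₁₀(33.0/4.7) = 68 − 16.93 = 51.07 dB(A).
chiller: 80 − 20·log₁₀(51.6/4.7) = 80 − 20.81 = 59.19 dB(A).
Σ 10^(L/10) = 2.315e+07 → L_total = 10·log₁₀(2.315e+07) = 73.65 dB(A).

74 dB(A)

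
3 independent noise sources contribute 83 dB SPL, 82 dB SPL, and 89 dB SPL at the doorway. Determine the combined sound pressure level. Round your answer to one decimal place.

For uncorrelated sources the intensities add, so convert each level to linear form, sum, and take 10·log₁₀ of the total.
Σ 10^(L/10) = 10^(83/10) + 10^(82/10) + 10^(89/10) = 1.152e+09.
L_total = 10·log₁₀(1.152e+09) = 90.62 dB SPL.

90.6 dB SPL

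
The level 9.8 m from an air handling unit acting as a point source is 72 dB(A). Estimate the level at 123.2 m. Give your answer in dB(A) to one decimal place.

For a point source, L₂ = L₁ − 20·log₁₀(r₂/r₁).
L₂ = 72 − 20·log₁₀(123.2/9.8) = 72 − 21.988 = 50.01 dB(A).

50.0 dB(A)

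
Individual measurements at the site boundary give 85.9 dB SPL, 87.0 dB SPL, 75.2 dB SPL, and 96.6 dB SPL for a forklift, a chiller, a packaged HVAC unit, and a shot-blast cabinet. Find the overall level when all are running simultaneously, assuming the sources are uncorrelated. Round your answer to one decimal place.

97.4 dB SPL

Incoherent sources combine by intensity addition: L_total = 10·log₁₀(Σ 10^(L_i/10)).
Σ 10^(L/10) = 10^(85.9/10) + 10^(87.0/10) + 10^(75.2/10) + 10^(96.6/10) = 5.494e+09.
L_total = 10·log₁₀(5.494e+09) = 97.40 dB SPL.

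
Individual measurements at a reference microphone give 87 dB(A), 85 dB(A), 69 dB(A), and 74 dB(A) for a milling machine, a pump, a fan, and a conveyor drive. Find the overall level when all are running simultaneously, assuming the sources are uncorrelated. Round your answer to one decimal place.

89.3 dB(A)

Incoherent sources combine by intensity addition: L_total = 10·log₁₀(Σ 10^(L_i/10)).
Σ 10^(L/10) = 10^(87/10) + 10^(85/10) + 10^(69/10) + 10^(74/10) = 8.505e+08.
L_total = 10·log₁₀(8.505e+08) = 89.30 dB(A).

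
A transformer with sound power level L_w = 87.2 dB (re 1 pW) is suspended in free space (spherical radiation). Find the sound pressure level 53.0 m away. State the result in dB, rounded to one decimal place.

41.7 dB

The power spreads over a sphere of area 4π·r², so L_p = L_w − 10·log₁₀(4π·r²).
4π·r² = 3.53e+04 m², 10·log₁₀ of that is 45.478 dB.
L_p = 87.2 − 45.478 = 41.72 dB.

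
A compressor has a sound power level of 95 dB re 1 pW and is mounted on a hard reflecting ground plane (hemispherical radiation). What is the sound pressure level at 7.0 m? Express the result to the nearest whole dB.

70 dB

L_p = L_w − 10·log₁₀(2π·r²) with r = 7.0 m.
2π·r² = 307.9 m², 10·log₁₀ of that is 24.884 dB.
L_p = 95 − 24.884 = 70.12 dB.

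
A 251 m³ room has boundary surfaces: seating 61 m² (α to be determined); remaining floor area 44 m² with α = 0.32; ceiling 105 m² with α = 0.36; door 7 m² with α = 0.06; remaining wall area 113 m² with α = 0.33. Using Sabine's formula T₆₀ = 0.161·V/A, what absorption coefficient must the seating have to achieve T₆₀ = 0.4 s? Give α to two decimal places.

Required total absorption A = 0.161·251/0.4 = 101.03 m².
Absorption from the other surfaces = 44·0.32 + 105·0.36 + 7·0.06 + 113·0.33 = 89.59 m², so the seating must supply 11.44 m² over 61 m².
α = 11.44/61 = 0.188.

0.19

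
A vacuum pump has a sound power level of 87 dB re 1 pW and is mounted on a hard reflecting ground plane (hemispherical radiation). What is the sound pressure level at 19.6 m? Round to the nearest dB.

Free-field hemispherical radiation: L_p = L_w − 10·log₁₀(2π·r²), r = 19.6 m.
2π·r² = 2414 m², 10·log₁₀ of that is 33.827 dB.
L_p = 87 − 33.827 = 53.17 dB.

53 dB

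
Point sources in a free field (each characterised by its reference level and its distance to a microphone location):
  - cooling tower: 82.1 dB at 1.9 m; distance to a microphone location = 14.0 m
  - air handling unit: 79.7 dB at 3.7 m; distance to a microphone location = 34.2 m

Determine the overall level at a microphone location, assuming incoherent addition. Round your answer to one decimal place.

Apply inverse-square spreading to bring every level to the receiver, then sum 10^(L/10).
cooling tower: 82.1 − 20·log₁₀(14.0/1.9) = 82.1 − 17.35 = 64.75 dB.
air handling unit: 79.7 − 20·log₁₀(34.2/3.7) = 79.7 − 19.32 = 60.38 dB.
Σ 10^(L/10) = 4.079e+06 → L_total = 10·log₁₀(4.079e+06) = 66.11 dB.

66.1 dB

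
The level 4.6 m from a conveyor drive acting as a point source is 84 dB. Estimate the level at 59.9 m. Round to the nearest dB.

62 dB

For a point source, L₂ = L₁ − 20·log₁₀(r₂/r₁).
L₂ = 84 − 20·log₁₀(59.9/4.6) = 84 − 22.293 = 61.71 dB.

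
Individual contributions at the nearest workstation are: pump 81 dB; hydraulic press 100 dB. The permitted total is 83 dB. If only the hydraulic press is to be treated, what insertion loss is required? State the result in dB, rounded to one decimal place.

21.3 dB

The untreated sources together contribute 10^(81/10) = 1.259e+08, i.e. 81.00 dB.
To meet 83 dB overall, the treated hydraulic press may contribute at most 10^(83/10) − 1.259e+08 = 7.363e+07, i.e. 78.67 dB.
So the hydraulic press must be reduced from 100 to 78.67 dB: IL = 21.33 dB.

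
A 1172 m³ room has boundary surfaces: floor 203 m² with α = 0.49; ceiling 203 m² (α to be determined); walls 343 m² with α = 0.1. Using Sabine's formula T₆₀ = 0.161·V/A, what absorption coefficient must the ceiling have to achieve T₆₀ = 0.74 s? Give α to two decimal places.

Required total absorption A = 0.161·1172/0.74 = 254.99 m².
Absorption from the other surfaces = 203·0.49 + 343·0.1 = 133.77 m², so the ceiling must supply 121.22 m² over 203 m².
α = 121.22/203 = 0.597.

0.60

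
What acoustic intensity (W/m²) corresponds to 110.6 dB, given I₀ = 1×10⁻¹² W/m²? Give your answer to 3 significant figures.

0.115 W/m²

L = 10·log₁₀(I/I₀) ⇒ I = I₀·10^(L/10) = 10⁻¹² × 10^11.06.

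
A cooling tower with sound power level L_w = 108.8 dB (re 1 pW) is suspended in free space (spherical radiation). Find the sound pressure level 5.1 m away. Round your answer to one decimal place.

L_p = L_w − 10·log₁₀(4π·r²) with r = 5.1 m.
4π·r² = 326.9 m², 10·log₁₀ of that is 25.144 dB.
L_p = 108.8 − 25.144 = 83.66 dB.

83.7 dB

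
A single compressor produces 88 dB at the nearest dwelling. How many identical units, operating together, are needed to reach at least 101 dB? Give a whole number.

20

N identical sources give L₁ + 10·log₁₀ N, so require 10·log₁₀ N ≥ 101 − 88 = 13.0 dB.
N ≥ 10^(13.0/10) = 19.953, so N = 20.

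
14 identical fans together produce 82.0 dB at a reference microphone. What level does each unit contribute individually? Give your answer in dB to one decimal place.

70.5 dB

14 equal contributions raise the level by 10·log₁₀ 14 = 11.461 dB, so each unit alone gives 82.0 − 11.461.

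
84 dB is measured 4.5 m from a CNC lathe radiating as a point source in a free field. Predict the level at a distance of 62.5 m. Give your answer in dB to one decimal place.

For a point source, L₂ = L₁ − 20·log₁₀(r₂/r₁).
L₂ = 84 − 20·log₁₀(62.5/4.5) = 84 − 22.853 = 61.15 dB.

61.1 dB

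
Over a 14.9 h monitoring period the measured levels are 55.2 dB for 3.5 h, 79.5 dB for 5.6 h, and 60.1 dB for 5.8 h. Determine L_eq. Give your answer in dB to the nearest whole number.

Weight each interval's intensity by its duration and average over T = 14.9 h:
Σ tᵢ·10^(Lᵢ/10) = 3.5·10^(55.2/10) + 5.6·10^(79.5/10) + 5.8·10^(60.1/10) = 5.062e+08.
L_eq = 10·log₁₀(5.062e+08/14.9) = 75.31 dB.

75 dB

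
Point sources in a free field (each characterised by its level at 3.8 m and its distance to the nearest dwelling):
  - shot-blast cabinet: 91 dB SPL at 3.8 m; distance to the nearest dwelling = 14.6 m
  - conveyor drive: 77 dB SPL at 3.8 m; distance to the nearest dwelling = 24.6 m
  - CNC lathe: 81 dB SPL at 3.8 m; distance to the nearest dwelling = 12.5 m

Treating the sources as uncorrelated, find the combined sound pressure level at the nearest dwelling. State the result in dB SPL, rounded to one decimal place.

Propagate each source to the receiver with L = L_ref − 20·log₁₀(r/r_ref), then add intensities.
shot-blast cabinet: 91 − 20·log₁₀(14.6/3.8) = 91 − 11.69 = 79.31 dB SPL.
conveyor drive: 77 − 20·log₁₀(24.6/3.8) = 77 − 16.22 = 60.78 dB SPL.
CNC lathe: 81 − 20·log₁₀(12.5/3.8) = 81 − 10.34 = 70.66 dB SPL.
Σ 10^(L/10) = 9.811e+07 → L_total = 10·log₁₀(9.811e+07) = 79.92 dB SPL.

79.9 dB SPL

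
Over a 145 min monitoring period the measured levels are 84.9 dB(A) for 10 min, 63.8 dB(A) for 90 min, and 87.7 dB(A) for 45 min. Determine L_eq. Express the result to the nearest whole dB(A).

Weight each interval's intensity by its duration and average over T = 145 min:
Σ tᵢ·10^(Lᵢ/10) = 10·10^(84.9/10) + 90·10^(63.8/10) + 45·10^(87.7/10) = 2.980e+10.
L_eq = 10·log₁₀(2.980e+10/145) = 83.13 dB(A).

83 dB(A)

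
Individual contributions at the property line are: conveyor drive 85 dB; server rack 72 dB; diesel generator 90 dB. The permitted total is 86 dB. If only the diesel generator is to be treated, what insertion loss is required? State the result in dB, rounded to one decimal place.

11.8 dB

Everything except the diesel generator sums to 10^(85/10) + 10^(72/10) = 3.321e+08 in linear terms, 85.21 dB.
To meet 86 dB overall, the treated diesel generator may contribute at most 10^(86/10) − 3.321e+08 = 6.603e+07, i.e. 78.20 dB.
So the diesel generator must be reduced from 90 to 78.20 dB: IL = 11.80 dB.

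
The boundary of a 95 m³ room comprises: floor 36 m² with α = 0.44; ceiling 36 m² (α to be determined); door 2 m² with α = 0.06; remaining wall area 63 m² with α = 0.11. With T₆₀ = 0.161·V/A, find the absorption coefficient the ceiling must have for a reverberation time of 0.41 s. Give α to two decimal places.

A = 0.161·V/T₆₀ = 0.161·95/0.41 = 37.30 m² sabins.
Absorption from the other surfaces = 36·0.44 + 2·0.06 + 63·0.11 = 22.89 m², so the ceiling must supply 14.41 m² over 36 m².
α = 14.41/36 = 0.400.

0.40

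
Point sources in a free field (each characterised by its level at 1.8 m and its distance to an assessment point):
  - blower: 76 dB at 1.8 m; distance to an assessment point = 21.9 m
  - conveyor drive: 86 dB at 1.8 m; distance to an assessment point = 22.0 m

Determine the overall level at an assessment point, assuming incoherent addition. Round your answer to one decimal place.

64.7 dB

Propagate each source to the receiver with L = L_ref − 20·log₁₀(r/r_ref), then add intensities.
blower: 76 − 20·log₁₀(21.9/1.8) = 76 − 21.70 = 54.30 dB.
conveyor drive: 86 − 20·log₁₀(22.0/1.8) = 86 − 21.74 = 64.26 dB.
Σ 10^(L/10) = 2.934e+06 → L_total = 10·log₁₀(2.934e+06) = 64.67 dB.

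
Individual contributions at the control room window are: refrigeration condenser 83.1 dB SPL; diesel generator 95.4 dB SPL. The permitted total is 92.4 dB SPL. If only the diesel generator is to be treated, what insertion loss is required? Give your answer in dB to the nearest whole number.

4 dB

Fixed contribution from the other source: Σ 10^(L/10) = 10^(83.1/10) = 2.042e+08 (83.10 dB SPL).
To meet 92.4 dB SPL overall, the treated diesel generator may contribute at most 10^(92.4/10) − 2.042e+08 = 1.534e+09, i.e. 91.86 dB SPL.
So the diesel generator must be reduced from 95.4 to 91.86 dB SPL: IL = 3.54 dB.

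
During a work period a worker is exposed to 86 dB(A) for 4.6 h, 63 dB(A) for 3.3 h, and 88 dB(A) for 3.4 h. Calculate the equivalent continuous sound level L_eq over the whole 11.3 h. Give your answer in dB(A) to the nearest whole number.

Weight each interval's intensity by its duration and average over T = 11.3 h:
Σ tᵢ·10^(Lᵢ/10) = 4.6·10^(86/10) + 3.3·10^(63/10) + 3.4·10^(88/10) = 3.983e+09.
L_eq = 10·log₁₀(3.983e+09/11.3) = 85.47 dB(A).

85 dB(A)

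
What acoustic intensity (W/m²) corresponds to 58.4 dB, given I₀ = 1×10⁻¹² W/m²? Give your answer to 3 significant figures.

L = 10·log₁₀(I/I₀) ⇒ I = I₀·10^(L/10) = 10⁻¹² × 10^5.84.

6.92e-07 W/m²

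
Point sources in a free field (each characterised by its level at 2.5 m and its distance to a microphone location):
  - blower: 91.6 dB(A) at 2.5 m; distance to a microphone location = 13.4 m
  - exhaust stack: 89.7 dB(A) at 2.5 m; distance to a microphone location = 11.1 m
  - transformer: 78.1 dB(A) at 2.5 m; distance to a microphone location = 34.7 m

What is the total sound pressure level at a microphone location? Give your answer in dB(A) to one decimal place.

Apply inverse-square spreading to bring every level to the receiver, then sum 10^(L/10).
blower: 91.6 − 20·log₁₀(13.4/2.5) = 91.6 − 14.58 = 77.02 dB(A).
exhaust stack: 89.7 − 20·log₁₀(11.1/2.5) = 89.7 − 12.95 = 76.75 dB(A).
transformer: 78.1 − 20·log₁₀(34.7/2.5) = 78.1 − 22.85 = 55.25 dB(A).
Σ 10^(L/10) = 9.799e+07 → L_total = 10·log₁₀(9.799e+07) = 79.91 dB(A).

79.9 dB(A)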